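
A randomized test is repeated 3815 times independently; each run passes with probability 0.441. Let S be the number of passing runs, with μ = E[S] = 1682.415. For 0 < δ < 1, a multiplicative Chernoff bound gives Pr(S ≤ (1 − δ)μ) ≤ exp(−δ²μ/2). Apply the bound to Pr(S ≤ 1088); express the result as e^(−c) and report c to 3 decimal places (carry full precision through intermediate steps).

105.007

Write 1088 = (1 − δ)μ, so δ = 1 − 1088/1682.415 = 0.3533106…
Then the exponent is δ²μ/2 = (μ − 1088)²/(2μ) = 105.006551.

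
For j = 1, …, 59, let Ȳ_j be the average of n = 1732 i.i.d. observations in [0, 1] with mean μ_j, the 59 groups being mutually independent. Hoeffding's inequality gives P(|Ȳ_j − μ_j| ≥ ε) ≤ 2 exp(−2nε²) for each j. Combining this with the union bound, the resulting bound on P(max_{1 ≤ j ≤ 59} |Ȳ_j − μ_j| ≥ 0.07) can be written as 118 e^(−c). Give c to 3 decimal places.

16.974

Union bound over the 59 events: P(max_{1 ≤ j ≤ 59} |Ȳ_j − μ_j| ≥ 0.07) ≤ 59·2·exp(−2nε²) = 118 exp(−2·1732·0.07²).
So c = 2·1732·0.07² = 16.9736.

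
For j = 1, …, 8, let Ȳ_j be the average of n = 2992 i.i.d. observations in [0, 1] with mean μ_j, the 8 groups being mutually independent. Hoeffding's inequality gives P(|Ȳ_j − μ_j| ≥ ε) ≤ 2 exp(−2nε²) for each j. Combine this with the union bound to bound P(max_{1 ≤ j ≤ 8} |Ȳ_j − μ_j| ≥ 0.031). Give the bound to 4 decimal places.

0.0509

Per-experiment Hoeffding bound: 2·exp(−2·2992·0.031²) = 2·exp(−5.75062) = 0.0063616.
Union bound over 8 events: 8·0.0063616 = 0.05089.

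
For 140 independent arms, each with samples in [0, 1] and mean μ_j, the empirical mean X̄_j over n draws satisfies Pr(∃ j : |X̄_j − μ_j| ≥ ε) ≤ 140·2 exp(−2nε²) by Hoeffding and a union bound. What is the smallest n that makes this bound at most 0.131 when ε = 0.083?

557

Need 2·140·exp(−2nε²) ≤ 0.131, i.e. exp(−2nε²) ≤ 0.131/280.
So 2nε² ≥ ln(280/0.131) = 7.667348.
Hence n ≥ 7.667348/(2·0.083²) = 556.492.
The smallest integer n is 557.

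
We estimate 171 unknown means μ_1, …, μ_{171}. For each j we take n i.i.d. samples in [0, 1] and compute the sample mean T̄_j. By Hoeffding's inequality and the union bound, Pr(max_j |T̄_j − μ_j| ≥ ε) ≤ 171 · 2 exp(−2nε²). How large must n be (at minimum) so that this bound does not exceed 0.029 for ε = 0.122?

315

Need 2·171·exp(−2nε²) ≤ 0.029, i.e. exp(−2nε²) ≤ 0.029/342.
So 2nε² ≥ ln(342/0.029) = 9.375270.
Hence n ≥ 9.375270/(2·0.122²) = 314.945.
The smallest integer n is 315.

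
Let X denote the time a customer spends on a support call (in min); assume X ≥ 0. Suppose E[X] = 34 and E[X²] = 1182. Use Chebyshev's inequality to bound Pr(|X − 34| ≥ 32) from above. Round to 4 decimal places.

0.0254

Var(X) = E[X²] − (E[X])² = 1182 − 1156 = 26.
Chebyshev's inequality: Pr(|X − μ| ≥ t) ≤ Var(X)/t² = 26/1024 = 0.0254.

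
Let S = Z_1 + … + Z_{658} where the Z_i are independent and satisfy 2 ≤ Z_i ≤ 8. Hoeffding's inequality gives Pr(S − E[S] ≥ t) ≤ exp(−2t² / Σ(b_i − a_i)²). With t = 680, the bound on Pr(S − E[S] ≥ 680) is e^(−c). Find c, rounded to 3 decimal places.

Σ(b_i − a_i)² = 658·(6)² = 23688.
c = 2t²/23688 = 2·680²/23688 = 39.0409.

39.041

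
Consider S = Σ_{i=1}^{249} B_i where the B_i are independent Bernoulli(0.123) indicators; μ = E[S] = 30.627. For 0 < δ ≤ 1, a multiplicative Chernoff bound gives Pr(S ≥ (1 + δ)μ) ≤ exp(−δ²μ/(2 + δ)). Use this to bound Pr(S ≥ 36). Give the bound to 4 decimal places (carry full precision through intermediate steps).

Write 36 = (1 + δ)μ, so δ = 36/30.627 − 1 = 0.1754334…
Then the exponent is δ²μ/(2 + δ) = (36 − μ)² / (μ·(2 + δ)) = 0.433295.
Bound = exp(−0.433295) = 0.64837.

0.6484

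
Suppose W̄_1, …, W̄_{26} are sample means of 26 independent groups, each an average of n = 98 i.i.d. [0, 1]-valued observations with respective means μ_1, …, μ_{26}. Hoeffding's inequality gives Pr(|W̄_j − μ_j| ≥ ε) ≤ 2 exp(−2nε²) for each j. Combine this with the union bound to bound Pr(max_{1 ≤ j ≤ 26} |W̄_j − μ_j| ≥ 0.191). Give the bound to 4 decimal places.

0.0408

Per-experiment Hoeffding bound: 2·exp(−2·98·0.191²) = 2·exp(−7.15028) = 0.0015693.
Union bound over 26 events: 26·0.0015693 = 0.04080.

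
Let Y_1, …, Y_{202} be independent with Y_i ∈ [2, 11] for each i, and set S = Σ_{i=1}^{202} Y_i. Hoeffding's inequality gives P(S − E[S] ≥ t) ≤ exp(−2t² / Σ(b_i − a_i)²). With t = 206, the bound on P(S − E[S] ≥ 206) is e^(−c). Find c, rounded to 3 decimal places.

5.187

Σ(b_i − a_i)² = 202·(9)² = 16362.
c = 2t²/16362 = 2·206²/16362 = 5.1871.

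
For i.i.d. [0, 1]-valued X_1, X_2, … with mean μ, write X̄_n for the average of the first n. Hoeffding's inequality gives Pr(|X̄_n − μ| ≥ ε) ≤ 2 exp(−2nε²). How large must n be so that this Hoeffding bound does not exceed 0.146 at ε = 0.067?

292

Require 2·exp(−2nε²) ≤ 0.146, i.e. 2nε² ≥ ln(2/0.146) = 2.617296.
So n ≥ 2.617296 / (2·0.067²) = 291.523.
The smallest integer n is 292.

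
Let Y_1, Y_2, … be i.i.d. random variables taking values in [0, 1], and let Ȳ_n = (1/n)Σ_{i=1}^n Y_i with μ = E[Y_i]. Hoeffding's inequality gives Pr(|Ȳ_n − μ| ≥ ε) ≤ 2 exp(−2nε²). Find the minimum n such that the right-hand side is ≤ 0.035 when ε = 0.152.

Require 2·exp(−2nε²) ≤ 0.035, i.e. 2nε² ≥ ln(2/0.035) = 4.045554.
So n ≥ 4.045554 / (2·0.152²) = 87.551.
The smallest integer n is 88.

88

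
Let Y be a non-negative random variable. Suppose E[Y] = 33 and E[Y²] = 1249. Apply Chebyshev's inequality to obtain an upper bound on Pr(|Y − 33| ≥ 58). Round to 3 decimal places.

Var(Y) = E[Y²] − (E[Y])² = 1249 − 1089 = 160.
Chebyshev's inequality: Pr(|Y − μ| ≥ t) ≤ Var(Y)/t² = 160/3364 = 0.0476.

0.048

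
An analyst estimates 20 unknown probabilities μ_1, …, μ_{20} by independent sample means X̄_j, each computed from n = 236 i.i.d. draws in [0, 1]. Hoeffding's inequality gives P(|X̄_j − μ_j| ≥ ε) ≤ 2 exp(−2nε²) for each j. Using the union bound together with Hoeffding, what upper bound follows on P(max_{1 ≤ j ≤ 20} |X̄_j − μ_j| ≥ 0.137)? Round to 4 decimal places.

0.0057

Per-experiment Hoeffding bound: 2·exp(−2·236·0.137²) = 2·exp(−8.85897) = 0.0002842.
Union bound over 20 events: 20·0.0002842 = 0.00568.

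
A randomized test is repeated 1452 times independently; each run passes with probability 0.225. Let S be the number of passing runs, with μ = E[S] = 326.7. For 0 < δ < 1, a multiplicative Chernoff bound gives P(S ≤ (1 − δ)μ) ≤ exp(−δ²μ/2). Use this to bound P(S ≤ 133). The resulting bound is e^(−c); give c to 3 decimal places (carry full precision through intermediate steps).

57.422

Write 133 = (1 − δ)μ, so δ = 1 − 133/326.7 = 0.5928987…
Then the exponent is δ²μ/2 = (μ − 133)²/(2μ) = 57.422238.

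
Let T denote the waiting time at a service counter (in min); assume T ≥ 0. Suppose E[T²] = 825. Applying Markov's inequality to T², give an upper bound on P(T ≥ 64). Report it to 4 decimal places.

Since T ≥ 0, the event {T ≥ 64} is the same as {T² ≥ 4096}.
Markov's inequality applied to T² gives P(T² ≥ 4096) ≤ E[T²]/4096 = 825/4096 = 0.2014.

0.2014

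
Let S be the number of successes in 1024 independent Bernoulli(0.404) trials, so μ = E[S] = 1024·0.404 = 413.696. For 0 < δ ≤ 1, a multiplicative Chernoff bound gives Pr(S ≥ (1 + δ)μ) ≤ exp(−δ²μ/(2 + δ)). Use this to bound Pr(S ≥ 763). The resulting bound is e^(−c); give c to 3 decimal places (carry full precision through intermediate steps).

Write 763 = (1 + δ)μ, so δ = 763/413.696 − 1 = 0.8443495…
Then the exponent is δ²μ/(2 + δ) = (763 − μ)² / (μ·(2 + δ)) = 103.691424.

103.691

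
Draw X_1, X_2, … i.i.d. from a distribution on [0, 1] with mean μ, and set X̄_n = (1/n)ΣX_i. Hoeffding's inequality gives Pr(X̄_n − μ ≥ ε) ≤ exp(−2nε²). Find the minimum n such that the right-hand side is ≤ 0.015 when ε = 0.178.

Require exp(−2nε²) ≤ 0.015, i.e. 2nε² ≥ ln(1/0.015) = 4.199705.
So n ≥ 4.199705 / (2·0.178²) = 66.275.
The smallest integer n is 67.

67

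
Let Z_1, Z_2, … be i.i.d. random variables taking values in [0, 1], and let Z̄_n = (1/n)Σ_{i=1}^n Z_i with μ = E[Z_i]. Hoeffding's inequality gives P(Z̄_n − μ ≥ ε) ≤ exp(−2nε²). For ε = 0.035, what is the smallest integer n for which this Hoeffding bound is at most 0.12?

Require exp(−2nε²) ≤ 0.12, i.e. 2nε² ≥ ln(1/0.12) = 2.120264.
So n ≥ 2.120264 / (2·0.035²) = 865.414.
The smallest integer n is 866.

866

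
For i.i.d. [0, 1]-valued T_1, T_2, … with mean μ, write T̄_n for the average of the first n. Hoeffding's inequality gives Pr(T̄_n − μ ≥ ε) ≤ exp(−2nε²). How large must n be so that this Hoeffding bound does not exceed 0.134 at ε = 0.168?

Require exp(−2nε²) ≤ 0.134, i.e. 2nε² ≥ ln(1/0.134) = 2.009915.
So n ≥ 2.009915 / (2·0.168²) = 35.606.
The smallest integer n is 36.

36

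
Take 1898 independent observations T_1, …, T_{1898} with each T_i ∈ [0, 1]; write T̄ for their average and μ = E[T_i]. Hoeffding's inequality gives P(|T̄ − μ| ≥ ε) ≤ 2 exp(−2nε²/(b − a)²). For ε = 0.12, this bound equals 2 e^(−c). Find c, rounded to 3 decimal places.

54.662

c = 2nε²/(b − a)² = 2·1898·0.12² / 1² = 54.6624.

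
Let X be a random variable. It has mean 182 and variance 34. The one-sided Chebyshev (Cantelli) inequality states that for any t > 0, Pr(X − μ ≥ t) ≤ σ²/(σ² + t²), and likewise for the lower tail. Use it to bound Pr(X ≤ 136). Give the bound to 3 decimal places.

Here σ² = 34 and t = 46, so σ² + t² = 2150.
Cantelli's bound: 34/2150 = 0.0158.

0.016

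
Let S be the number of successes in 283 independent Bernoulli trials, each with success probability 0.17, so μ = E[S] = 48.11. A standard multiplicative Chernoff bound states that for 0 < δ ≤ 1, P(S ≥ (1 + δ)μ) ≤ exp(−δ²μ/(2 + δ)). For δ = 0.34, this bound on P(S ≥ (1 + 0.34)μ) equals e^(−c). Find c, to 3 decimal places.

2.377

c = δ²μ/(2 + δ) = 0.34²·48.11/(2 + 0.34) = 2.3767.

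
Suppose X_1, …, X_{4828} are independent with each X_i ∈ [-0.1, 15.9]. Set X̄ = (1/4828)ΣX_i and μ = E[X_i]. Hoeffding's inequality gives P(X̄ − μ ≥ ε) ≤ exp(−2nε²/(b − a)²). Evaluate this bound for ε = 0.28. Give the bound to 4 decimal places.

Exponent: 2nε²/(b − a)² = 2·4828·0.28² / 16² = 2.95715.
Bound = exp(−2.95715) = 0.05197.

0.0520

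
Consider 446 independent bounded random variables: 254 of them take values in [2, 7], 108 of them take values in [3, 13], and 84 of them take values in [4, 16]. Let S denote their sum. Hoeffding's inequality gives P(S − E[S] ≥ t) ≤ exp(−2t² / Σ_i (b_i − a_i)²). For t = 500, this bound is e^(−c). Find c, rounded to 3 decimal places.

Σ(b_i − a_i)² = 254·5² + 108·10² + 84·12² = 29246.
c = 2t² / 29246 = 2·500² / 29246 = 17.0964.

17.096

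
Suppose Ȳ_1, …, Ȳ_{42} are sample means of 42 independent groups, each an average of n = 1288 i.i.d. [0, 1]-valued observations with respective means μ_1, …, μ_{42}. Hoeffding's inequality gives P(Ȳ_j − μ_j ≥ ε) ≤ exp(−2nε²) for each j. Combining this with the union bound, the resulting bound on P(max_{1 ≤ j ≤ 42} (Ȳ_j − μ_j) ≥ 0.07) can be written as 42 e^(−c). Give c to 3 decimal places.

12.622

Union bound over the 42 events: P(max_{1 ≤ j ≤ 42} (Ȳ_j − μ_j) ≥ 0.07) ≤ 42·exp(−2nε²) = 42 exp(−2·1288·0.07²).
So c = 2·1288·0.07² = 12.6224.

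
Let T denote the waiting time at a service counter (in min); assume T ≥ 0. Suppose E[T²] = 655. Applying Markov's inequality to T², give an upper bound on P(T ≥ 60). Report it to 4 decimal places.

0.1819

Since T ≥ 0, the event {T ≥ 60} is the same as {T² ≥ 3600}.
Markov's inequality applied to T² gives P(T² ≥ 3600) ≤ E[T²]/3600 = 655/3600 = 0.1819.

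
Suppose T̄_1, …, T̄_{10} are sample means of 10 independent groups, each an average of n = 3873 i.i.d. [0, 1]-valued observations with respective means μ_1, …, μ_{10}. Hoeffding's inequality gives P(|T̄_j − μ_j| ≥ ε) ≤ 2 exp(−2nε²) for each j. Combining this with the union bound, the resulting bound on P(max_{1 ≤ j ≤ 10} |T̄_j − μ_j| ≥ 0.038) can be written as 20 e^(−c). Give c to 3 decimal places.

11.185

Union bound over the 10 events: P(max_{1 ≤ j ≤ 10} |T̄_j − μ_j| ≥ 0.038) ≤ 10·2·exp(−2nε²) = 20 exp(−2·3873·0.038²).
So c = 2·3873·0.038² = 11.1852.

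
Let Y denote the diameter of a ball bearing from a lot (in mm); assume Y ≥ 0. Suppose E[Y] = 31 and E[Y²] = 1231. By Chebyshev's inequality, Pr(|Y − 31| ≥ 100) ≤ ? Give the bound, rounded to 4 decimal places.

Var(Y) = E[Y²] − (E[Y])² = 1231 − 961 = 270.
Chebyshev's inequality: Pr(|Y − μ| ≥ t) ≤ Var(Y)/t² = 270/10000 = 0.0270.

0.0270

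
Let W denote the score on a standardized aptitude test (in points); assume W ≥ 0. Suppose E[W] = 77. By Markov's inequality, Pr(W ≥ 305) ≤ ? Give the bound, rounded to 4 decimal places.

Markov's inequality: for a non-negative random variable, Pr(W ≥ a) ≤ E[W]/a.
Here E[W] = 77 and a = 305, so the bound is 77/305 = 0.2525.

0.2525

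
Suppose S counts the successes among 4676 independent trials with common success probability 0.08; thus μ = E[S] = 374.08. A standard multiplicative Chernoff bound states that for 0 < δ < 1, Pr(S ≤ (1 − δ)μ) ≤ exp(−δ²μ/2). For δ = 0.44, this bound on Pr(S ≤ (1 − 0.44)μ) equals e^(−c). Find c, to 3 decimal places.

36.211

c = δ²μ/2 = 0.44²·374.08/2 = 36.2109.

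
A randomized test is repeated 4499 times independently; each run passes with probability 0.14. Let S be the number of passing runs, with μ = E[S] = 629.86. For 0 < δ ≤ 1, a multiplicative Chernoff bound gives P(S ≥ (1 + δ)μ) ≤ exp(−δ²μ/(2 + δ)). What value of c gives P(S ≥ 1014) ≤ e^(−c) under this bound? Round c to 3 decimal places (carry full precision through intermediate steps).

Write 1014 = (1 + δ)μ, so δ = 1014/629.86 − 1 = 0.6098816…
Then the exponent is δ²μ/(2 + δ) = (1014 − μ)² / (μ·(2 + δ)) = 89.766488.

89.766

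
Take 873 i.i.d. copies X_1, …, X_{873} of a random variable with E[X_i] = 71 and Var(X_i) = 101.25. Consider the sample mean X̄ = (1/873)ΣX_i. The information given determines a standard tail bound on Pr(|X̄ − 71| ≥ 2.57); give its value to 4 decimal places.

0.0176

With mean and variance of each term known, Chebyshev's inequality bounds the deviation of the sum (or sample mean).
Var(X̄) = Var(X_i)/n = 101.25/873 = 0.11598.
Chebyshev: Pr(|X̄ − 71| ≥ 2.57) ≤ Var(X̄)/(2.57)² = 101.25/(873·2.57²) = 0.0176.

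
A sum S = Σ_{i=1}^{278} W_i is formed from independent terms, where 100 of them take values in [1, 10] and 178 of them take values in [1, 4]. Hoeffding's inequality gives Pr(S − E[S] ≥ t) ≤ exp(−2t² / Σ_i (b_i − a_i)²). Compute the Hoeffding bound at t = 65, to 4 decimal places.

0.4186

Σ(b_i − a_i)² = 100·9² + 178·3² = 9702.
Exponent = 2·65² / 9702 = 0.87095.
Bound = exp(−0.87095) = 0.41855.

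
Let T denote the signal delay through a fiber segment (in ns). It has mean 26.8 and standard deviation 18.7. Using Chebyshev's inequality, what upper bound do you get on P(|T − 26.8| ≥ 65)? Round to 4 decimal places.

Chebyshev: P(|T − μ| ≥ t) ≤ Var(T)/t².
Var(T) = σ² = 18.7² = 349.69.
Bound = 349.69 / 4225 = 0.0828.

0.0828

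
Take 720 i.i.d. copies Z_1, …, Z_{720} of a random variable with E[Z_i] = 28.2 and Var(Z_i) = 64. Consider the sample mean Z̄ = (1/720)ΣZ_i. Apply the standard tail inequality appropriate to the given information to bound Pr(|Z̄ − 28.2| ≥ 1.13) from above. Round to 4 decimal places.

With mean and variance of each term known, Chebyshev's inequality bounds the deviation of the sum (or sample mean).
Var(Z̄) = Var(Z_i)/n = 64/720 = 0.088889.
Chebyshev: Pr(|Z̄ − 28.2| ≥ 1.13) ≤ Var(Z̄)/(1.13)² = 64/(720·1.13²) = 0.0696.

0.0696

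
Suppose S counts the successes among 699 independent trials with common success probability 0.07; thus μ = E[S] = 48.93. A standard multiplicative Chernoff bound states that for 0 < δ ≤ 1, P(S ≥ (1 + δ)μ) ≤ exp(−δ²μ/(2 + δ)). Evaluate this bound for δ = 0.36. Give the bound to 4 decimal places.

Exponent = δ²μ/(2 + δ) = 0.36²·48.93/2.36 = 2.6870.
Bound = exp(−2.6870) = 0.06808.

0.0681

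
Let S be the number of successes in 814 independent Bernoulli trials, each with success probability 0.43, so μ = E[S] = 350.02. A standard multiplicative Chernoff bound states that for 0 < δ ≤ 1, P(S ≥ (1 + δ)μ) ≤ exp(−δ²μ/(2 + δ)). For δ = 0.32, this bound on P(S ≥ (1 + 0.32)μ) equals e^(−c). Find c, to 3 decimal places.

15.449

c = δ²μ/(2 + δ) = 0.32²·350.02/(2 + 0.32) = 15.4492.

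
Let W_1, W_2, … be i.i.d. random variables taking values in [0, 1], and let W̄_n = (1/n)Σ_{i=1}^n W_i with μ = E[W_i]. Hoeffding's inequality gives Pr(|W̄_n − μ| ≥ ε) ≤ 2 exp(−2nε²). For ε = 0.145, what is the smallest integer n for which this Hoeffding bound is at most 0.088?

75

Require 2·exp(−2nε²) ≤ 0.088, i.e. 2nε² ≥ ln(2/0.088) = 3.123566.
So n ≥ 3.123566 / (2·0.145²) = 74.282.
The smallest integer n is 75.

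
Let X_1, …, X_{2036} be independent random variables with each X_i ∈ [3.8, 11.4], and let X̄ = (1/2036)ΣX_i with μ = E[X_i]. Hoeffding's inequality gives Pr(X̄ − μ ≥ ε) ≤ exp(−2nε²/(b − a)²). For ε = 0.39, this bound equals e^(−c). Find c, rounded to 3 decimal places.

10.723

c = 2nε²/(b − a)² = 2·2036·0.39² / 7.6² = 10.7228.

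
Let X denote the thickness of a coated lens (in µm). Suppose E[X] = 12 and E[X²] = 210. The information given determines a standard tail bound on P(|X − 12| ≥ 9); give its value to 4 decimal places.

The first two moments determine the variance, so Chebyshev's inequality is the sharpest standard bound available.
Var(X) = E[X²] − (E[X])² = 210 − 144 = 66.
Chebyshev's inequality: P(|X − μ| ≥ t) ≤ Var(X)/t² = 66/81 = 0.8148.

0.8148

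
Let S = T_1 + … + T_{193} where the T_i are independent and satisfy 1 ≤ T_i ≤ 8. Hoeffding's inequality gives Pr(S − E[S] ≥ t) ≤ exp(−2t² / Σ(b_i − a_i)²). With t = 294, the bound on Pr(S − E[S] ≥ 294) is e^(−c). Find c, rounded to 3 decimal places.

18.280

Σ(b_i − a_i)² = 193·(7)² = 9457.
c = 2t²/9457 = 2·294²/9457 = 18.2798.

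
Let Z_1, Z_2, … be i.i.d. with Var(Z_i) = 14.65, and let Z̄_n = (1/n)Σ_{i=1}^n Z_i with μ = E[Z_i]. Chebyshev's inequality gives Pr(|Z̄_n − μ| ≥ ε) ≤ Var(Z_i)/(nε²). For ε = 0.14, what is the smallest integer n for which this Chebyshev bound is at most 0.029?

Require 14.65/(n·0.14²) ≤ 0.029, i.e. n ≥ 14.65/(0.029·0.14²) = 25774.103.
The smallest integer n is 25775.

25775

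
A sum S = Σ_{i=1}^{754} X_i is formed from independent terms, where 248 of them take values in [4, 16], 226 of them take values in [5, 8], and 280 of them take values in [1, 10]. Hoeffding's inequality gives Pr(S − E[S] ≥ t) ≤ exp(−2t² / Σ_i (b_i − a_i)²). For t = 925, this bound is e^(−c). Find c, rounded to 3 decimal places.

Σ(b_i − a_i)² = 248·12² + 226·3² + 280·9² = 60426.
c = 2t² / 60426 = 2·925² / 60426 = 28.3198.

28.320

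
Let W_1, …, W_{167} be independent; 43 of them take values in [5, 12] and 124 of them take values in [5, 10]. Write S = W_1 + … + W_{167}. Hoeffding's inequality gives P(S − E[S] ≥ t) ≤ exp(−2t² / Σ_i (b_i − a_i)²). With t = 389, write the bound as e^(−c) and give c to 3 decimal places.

Σ(b_i − a_i)² = 43·7² + 124·5² = 5207.
c = 2t² / 5207 = 2·389² / 5207 = 58.1221.

58.122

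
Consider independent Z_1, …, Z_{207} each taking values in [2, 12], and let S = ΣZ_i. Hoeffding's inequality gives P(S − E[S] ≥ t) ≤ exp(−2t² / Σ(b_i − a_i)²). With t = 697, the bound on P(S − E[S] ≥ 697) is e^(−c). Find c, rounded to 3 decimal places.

46.938

Σ(b_i − a_i)² = 207·(10)² = 20700.
c = 2t²/20700 = 2·697²/20700 = 46.9381.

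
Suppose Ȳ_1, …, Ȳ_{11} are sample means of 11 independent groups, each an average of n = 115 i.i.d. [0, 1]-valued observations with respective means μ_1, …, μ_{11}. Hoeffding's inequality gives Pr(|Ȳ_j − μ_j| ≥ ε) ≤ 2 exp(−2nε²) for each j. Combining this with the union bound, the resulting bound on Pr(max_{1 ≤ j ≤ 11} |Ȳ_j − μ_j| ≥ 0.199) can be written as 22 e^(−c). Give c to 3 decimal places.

Union bound over the 11 events: Pr(max_{1 ≤ j ≤ 11} |Ȳ_j − μ_j| ≥ 0.199) ≤ 11·2·exp(−2nε²) = 22 exp(−2·115·0.199²).
So c = 2·115·0.199² = 9.1082.

9.108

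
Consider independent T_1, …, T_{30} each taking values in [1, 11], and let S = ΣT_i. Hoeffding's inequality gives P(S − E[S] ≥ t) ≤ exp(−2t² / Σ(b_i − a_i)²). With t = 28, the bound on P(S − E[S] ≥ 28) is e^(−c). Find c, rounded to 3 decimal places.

0.523

Σ(b_i − a_i)² = 30·(10)² = 3000.
c = 2t²/3000 = 2·28²/3000 = 0.5227.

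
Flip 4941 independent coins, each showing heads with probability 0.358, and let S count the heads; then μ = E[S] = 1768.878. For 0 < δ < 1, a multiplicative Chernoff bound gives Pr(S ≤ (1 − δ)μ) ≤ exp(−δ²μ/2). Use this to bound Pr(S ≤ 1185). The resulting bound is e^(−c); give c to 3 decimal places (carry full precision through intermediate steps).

96.364

Write 1185 = (1 − δ)μ, so δ = 1 − 1185/1768.878 = 0.3300838…
Then the exponent is δ²μ/2 = (μ − 1185)²/(2μ) = 96.364339.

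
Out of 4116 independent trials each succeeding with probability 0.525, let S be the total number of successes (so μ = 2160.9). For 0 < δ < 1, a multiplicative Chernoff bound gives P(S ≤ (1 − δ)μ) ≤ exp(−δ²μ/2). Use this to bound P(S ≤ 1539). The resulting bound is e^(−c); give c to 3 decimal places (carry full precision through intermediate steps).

89.490

Write 1539 = (1 − δ)μ, so δ = 1 − 1539/2160.9 = 0.2877968…
Then the exponent is δ²μ/2 = (μ − 1539)²/(2μ) = 89.490400.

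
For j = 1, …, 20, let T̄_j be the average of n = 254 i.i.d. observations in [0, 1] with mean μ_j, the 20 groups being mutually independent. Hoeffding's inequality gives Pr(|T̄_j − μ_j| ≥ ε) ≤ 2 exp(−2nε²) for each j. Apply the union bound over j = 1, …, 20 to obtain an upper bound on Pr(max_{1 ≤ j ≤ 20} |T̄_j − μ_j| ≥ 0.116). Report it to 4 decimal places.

Per-experiment Hoeffding bound: 2·exp(−2·254·0.116²) = 2·exp(−6.83565) = 0.0021495.
Union bound over 20 events: 20·0.0021495 = 0.04299.

0.0430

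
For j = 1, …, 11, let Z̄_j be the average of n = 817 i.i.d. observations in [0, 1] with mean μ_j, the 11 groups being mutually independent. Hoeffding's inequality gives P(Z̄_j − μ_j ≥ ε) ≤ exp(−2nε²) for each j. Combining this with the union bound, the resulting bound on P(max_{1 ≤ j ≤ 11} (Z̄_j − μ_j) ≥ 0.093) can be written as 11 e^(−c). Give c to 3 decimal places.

14.132

Union bound over the 11 events: P(max_{1 ≤ j ≤ 11} (Z̄_j − μ_j) ≥ 0.093) ≤ 11·exp(−2nε²) = 11 exp(−2·817·0.093²).
So c = 2·817·0.093² = 14.1325.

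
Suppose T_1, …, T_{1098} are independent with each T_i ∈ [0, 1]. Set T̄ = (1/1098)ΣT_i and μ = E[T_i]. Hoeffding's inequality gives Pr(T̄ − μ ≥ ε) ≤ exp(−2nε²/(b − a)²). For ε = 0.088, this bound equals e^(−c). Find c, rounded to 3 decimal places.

17.006

c = 2nε²/(b − a)² = 2·1098·0.088² / 1² = 17.0058.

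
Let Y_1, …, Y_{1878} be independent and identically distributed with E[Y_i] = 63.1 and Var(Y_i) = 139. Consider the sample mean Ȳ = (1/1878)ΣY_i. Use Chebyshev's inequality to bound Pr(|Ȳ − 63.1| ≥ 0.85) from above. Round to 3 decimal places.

0.102

Var(Ȳ) = Var(Y_i)/n = 139/1878 = 0.074015.
Chebyshev: Pr(|Ȳ − 63.1| ≥ 0.85) ≤ Var(Ȳ)/(0.85)² = 139/(1878·0.85²) = 0.1024.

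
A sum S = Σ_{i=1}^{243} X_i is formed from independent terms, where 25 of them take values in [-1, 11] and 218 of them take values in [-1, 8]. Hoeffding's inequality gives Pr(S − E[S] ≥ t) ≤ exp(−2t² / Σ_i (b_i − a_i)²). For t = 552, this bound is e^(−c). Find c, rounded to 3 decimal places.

Σ(b_i − a_i)² = 25·12² + 218·9² = 21258.
c = 2t² / 21258 = 2·552² / 21258 = 28.6672.

28.667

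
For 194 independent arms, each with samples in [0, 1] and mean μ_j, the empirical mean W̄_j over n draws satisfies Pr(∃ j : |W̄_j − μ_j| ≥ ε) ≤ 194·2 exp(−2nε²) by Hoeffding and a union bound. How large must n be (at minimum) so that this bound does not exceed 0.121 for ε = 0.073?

758

Need 2·194·exp(−2nε²) ≤ 0.121, i.e. exp(−2nε²) ≤ 0.121/388.
So 2nε² ≥ ln(388/0.121) = 8.072970.
Hence n ≥ 8.072970/(2·0.073²) = 757.456.
The smallest integer n is 758.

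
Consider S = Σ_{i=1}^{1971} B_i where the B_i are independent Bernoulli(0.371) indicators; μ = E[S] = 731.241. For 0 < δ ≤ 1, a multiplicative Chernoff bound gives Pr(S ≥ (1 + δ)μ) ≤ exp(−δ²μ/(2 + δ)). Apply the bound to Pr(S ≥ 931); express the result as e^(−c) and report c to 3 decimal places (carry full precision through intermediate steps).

24.006

Write 931 = (1 + δ)μ, so δ = 931/731.241 − 1 = 0.2731781…
Then the exponent is δ²μ/(2 + δ) = (931 − μ)² / (μ·(2 + δ)) = 24.005940.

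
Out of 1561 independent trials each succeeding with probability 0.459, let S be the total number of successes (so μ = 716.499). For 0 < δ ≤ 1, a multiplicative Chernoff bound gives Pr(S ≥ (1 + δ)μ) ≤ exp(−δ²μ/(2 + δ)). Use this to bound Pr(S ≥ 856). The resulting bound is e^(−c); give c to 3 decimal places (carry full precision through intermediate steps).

Write 856 = (1 + δ)μ, so δ = 856/716.499 − 1 = 0.1946981…
Then the exponent is δ²μ/(2 + δ) = (856 − μ)² / (μ·(2 + δ)) = 12.375543.

12.376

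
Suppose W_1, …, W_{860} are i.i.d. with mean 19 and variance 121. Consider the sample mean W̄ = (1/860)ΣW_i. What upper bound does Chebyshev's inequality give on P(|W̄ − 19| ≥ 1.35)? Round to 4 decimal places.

0.0772

Var(W̄) = Var(W_i)/n = 121/860 = 0.1407.
Chebyshev: P(|W̄ − 19| ≥ 1.35) ≤ Var(W̄)/(1.35)² = 121/(860·1.35²) = 0.0772.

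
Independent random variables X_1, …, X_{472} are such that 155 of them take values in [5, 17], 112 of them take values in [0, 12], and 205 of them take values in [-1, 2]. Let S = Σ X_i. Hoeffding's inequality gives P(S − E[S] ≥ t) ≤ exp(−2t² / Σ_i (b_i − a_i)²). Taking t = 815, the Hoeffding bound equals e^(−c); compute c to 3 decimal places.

32.970

Σ(b_i − a_i)² = 155·12² + 112·12² + 205·3² = 40293.
c = 2t² / 40293 = 2·815² / 40293 = 32.9697.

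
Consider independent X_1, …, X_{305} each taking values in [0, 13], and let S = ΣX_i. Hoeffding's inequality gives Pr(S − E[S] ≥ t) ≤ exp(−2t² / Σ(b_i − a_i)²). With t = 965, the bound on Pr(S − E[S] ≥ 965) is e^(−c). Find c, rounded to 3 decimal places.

36.133

Σ(b_i − a_i)² = 305·(13)² = 51545.
c = 2t²/51545 = 2·965²/51545 = 36.1325.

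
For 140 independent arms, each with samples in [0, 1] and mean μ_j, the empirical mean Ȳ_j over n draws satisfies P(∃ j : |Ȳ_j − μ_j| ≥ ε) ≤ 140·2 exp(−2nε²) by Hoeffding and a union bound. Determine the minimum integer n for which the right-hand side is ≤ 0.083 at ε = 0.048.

Need 2·140·exp(−2nε²) ≤ 0.083, i.e. exp(−2nε²) ≤ 0.083/280.
So 2nε² ≥ ln(280/0.083) = 8.123704.
Hence n ≥ 8.123704/(2·0.048²) = 1762.957.
The smallest integer n is 1763.

1763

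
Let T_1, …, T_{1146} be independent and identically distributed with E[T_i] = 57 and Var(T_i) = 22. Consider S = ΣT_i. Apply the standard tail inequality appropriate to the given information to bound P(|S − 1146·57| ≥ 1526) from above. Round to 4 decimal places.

0.0108

With mean and variance of each term known, Chebyshev's inequality bounds the deviation of the sum (or sample mean).
Var(S) = n·Var(T_i) = 1146·22 = 25212.
Chebyshev: P(|S − 1146·57| ≥ 1526) ≤ Var(S)/1526² = 25212/2328676 = 0.0108.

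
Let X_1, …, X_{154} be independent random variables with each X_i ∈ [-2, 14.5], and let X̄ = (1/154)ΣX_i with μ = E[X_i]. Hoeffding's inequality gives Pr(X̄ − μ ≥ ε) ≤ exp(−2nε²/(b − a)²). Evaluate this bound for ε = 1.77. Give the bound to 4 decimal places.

Exponent: 2nε²/(b − a)² = 2·154·1.77² / 16.5² = 3.54429.
Bound = exp(−3.54429) = 0.02889.

0.0289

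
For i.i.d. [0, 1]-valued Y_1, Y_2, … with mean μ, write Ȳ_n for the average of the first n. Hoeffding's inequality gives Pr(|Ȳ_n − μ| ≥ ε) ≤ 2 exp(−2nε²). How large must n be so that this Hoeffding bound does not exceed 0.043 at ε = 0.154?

Require 2·exp(−2nε²) ≤ 0.043, i.e. 2nε² ≥ ln(2/0.043) = 3.839702.
So n ≥ 3.839702 / (2·0.154²) = 80.952.
The smallest integer n is 81.

81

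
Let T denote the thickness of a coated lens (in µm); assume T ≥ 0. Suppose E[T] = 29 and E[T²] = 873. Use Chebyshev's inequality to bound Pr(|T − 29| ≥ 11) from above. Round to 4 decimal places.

Var(T) = E[T²] − (E[T])² = 873 − 841 = 32.
Chebyshev's inequality: Pr(|T − μ| ≥ t) ≤ Var(T)/t² = 32/121 = 0.2645.

0.2645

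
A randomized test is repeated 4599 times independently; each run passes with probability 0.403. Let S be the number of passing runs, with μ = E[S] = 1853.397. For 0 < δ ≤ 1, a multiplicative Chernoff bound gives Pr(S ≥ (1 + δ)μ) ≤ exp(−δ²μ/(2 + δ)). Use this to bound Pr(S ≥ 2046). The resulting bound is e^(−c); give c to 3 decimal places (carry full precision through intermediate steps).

9.513

Write 2046 = (1 + δ)μ, so δ = 2046/1853.397 − 1 = 0.1039189…
Then the exponent is δ²μ/(2 + δ) = (2046 − μ)² / (μ·(2 + δ)) = 9.513244.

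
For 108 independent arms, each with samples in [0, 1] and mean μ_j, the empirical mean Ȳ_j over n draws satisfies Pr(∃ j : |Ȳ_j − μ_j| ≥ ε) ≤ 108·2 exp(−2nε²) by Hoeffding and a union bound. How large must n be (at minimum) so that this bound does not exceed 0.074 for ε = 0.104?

369

Need 2·108·exp(−2nε²) ≤ 0.074, i.e. exp(−2nε²) ≤ 0.074/216.
So 2nε² ≥ ln(216/0.074) = 7.978969.
Hence n ≥ 7.978969/(2·0.104²) = 368.850.
The smallest integer n is 369.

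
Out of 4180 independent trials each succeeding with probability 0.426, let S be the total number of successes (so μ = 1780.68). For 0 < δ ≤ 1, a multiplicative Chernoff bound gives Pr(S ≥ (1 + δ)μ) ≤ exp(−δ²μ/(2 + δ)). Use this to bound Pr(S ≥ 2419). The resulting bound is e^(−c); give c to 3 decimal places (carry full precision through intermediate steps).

97.020

Write 2419 = (1 + δ)μ, so δ = 2419/1780.68 − 1 = 0.3584698…
Then the exponent is δ²μ/(2 + δ) = (2419 − μ)² / (μ·(2 + δ)) = 97.019874.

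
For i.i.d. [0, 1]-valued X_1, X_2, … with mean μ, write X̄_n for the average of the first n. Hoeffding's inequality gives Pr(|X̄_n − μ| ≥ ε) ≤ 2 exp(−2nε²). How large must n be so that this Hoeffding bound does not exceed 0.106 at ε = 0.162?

56

Require 2·exp(−2nε²) ≤ 0.106, i.e. 2nε² ≥ ln(2/0.106) = 2.937463.
So n ≥ 2.937463 / (2·0.162²) = 55.964.
The smallest integer n is 56.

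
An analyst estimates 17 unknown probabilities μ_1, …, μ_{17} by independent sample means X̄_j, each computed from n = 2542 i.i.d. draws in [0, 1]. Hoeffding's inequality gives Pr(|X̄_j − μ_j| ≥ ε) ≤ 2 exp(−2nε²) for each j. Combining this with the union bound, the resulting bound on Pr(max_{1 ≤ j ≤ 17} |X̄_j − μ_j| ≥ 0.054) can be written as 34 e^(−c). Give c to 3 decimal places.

Union bound over the 17 events: Pr(max_{1 ≤ j ≤ 17} |X̄_j − μ_j| ≥ 0.054) ≤ 17·2·exp(−2nε²) = 34 exp(−2·2542·0.054²).
So c = 2·2542·0.054² = 14.8249.

14.825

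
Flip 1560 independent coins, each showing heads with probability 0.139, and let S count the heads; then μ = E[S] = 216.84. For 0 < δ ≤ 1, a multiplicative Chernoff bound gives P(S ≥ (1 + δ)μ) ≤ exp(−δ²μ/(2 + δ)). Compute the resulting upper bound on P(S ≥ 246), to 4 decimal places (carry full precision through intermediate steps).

Write 246 = (1 + δ)μ, so δ = 246/216.84 − 1 = 0.134477…
Then the exponent is δ²μ/(2 + δ) = (246 − μ)² / (μ·(2 + δ)) = 1.837148.
Bound = exp(−1.837148) = 0.15927.

0.1593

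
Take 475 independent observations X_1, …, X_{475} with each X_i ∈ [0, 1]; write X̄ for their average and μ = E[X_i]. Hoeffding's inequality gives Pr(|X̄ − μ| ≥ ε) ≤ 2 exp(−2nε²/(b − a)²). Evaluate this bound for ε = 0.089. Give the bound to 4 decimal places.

0.0011

Exponent: 2nε²/(b − a)² = 2·475·0.089² / 1² = 7.52495.
Bound = 2·exp(−7.52495) = 0.00108.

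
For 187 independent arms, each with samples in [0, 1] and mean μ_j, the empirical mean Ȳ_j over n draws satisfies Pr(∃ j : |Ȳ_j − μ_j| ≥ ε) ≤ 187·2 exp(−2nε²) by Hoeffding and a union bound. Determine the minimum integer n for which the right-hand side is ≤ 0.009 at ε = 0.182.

Need 2·187·exp(−2nε²) ≤ 0.009, i.e. exp(−2nε²) ≤ 0.009/374.
So 2nε² ≥ ln(374/0.009) = 10.634786.
Hence n ≥ 10.634786/(2·0.182²) = 160.530.
The smallest integer n is 161.

161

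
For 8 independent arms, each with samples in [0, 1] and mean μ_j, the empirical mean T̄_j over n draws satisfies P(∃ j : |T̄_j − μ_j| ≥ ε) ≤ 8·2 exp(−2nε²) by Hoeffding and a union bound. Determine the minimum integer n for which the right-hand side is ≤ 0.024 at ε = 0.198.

83

Need 2·8·exp(−2nε²) ≤ 0.024, i.e. exp(−2nε²) ≤ 0.024/16.
So 2nε² ≥ ln(16/0.024) = 6.502290.
Hence n ≥ 6.502290/(2·0.198²) = 82.929.
The smallest integer n is 83.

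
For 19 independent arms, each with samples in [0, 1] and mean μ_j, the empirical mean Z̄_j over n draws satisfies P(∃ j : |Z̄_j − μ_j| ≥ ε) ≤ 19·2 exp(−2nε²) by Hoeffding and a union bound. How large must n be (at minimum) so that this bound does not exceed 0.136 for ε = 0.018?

Need 2·19·exp(−2nε²) ≤ 0.136, i.e. exp(−2nε²) ≤ 0.136/38.
So 2nε² ≥ ln(38/0.136) = 5.632687.
Hence n ≥ 5.632687/(2·0.018²) = 8692.418.
The smallest integer n is 8693.

8693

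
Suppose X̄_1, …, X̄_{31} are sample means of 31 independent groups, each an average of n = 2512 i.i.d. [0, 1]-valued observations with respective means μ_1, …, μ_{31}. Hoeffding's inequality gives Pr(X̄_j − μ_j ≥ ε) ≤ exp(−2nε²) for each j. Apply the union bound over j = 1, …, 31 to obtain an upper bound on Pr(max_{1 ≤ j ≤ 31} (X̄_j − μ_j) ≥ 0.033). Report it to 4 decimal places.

Per-experiment Hoeffding bound: exp(−2·2512·0.033²) = exp(−5.47114) = 0.0042065.
Union bound over 31 events: 31·0.0042065 = 0.13040.

0.1304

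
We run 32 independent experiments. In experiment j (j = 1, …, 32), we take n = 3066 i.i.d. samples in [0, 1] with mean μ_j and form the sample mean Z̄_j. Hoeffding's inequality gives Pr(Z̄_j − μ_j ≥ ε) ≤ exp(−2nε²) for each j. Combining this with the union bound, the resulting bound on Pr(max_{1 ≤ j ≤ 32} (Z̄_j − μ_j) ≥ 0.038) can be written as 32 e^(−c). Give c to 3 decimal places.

Union bound over the 32 events: Pr(max_{1 ≤ j ≤ 32} (Z̄_j − μ_j) ≥ 0.038) ≤ 32·exp(−2nε²) = 32 exp(−2·3066·0.038²).
So c = 2·3066·0.038² = 8.8546.

8.855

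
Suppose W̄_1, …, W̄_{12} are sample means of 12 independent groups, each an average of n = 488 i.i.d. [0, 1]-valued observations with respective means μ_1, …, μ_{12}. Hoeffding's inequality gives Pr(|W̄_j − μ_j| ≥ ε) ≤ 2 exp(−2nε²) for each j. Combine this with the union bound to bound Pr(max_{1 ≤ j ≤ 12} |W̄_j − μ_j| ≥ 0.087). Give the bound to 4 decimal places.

Per-experiment Hoeffding bound: 2·exp(−2·488·0.087²) = 2·exp(−7.38734) = 0.0012381.
Union bound over 12 events: 12·0.0012381 = 0.01486.

0.0149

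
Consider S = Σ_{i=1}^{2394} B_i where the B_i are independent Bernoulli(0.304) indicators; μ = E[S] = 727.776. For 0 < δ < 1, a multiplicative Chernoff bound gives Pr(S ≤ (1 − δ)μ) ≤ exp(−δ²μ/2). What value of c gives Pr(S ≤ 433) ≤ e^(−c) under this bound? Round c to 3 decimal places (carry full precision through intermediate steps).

Write 433 = (1 − δ)μ, so δ = 1 − 433/727.776 = 0.4050367…
Then the exponent is δ²μ/2 = (μ − 433)²/(2μ) = 59.697551.

59.698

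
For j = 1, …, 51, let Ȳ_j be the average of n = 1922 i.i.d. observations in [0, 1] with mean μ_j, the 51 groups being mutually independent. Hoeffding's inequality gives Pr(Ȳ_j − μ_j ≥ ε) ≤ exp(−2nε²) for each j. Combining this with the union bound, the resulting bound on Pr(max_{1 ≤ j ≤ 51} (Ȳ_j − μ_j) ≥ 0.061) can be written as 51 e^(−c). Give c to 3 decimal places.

14.304

Union bound over the 51 events: Pr(max_{1 ≤ j ≤ 51} (Ȳ_j − μ_j) ≥ 0.061) ≤ 51·exp(−2nε²) = 51 exp(−2·1922·0.061²).
So c = 2·1922·0.061² = 14.3035.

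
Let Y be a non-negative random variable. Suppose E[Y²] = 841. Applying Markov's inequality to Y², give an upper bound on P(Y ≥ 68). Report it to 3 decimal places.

Since Y ≥ 0, the event {Y ≥ 68} is the same as {Y² ≥ 4624}.
Markov's inequality applied to Y² gives P(Y² ≥ 4624) ≤ E[Y²]/4624 = 841/4624 = 0.1819.

0.182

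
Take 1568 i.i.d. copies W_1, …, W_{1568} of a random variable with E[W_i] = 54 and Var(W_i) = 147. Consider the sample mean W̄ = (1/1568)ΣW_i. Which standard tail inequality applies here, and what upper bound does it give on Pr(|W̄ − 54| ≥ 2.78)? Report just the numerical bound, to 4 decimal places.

0.0121

With mean and variance of each term known, Chebyshev's inequality bounds the deviation of the sum (or sample mean).
Var(W̄) = Var(W_i)/n = 147/1568 = 0.09375.
Chebyshev: Pr(|W̄ − 54| ≥ 2.78) ≤ Var(W̄)/(2.78)² = 147/(1568·2.78²) = 0.0121.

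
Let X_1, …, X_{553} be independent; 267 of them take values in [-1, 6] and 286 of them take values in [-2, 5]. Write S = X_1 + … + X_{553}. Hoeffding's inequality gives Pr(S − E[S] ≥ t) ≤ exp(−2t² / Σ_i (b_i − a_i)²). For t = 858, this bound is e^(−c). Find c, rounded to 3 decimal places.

54.335

Σ(b_i − a_i)² = 267·7² + 286·7² = 27097.
c = 2t² / 27097 = 2·858² / 27097 = 54.3355.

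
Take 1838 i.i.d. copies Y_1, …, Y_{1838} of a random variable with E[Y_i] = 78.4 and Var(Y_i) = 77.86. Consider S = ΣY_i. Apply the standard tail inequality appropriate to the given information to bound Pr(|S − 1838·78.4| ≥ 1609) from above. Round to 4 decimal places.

With mean and variance of each term known, Chebyshev's inequality bounds the deviation of the sum (or sample mean).
Var(S) = n·Var(Y_i) = 1838·77.86 = 143106.68.
Chebyshev: Pr(|S − 1838·78.4| ≥ 1609) ≤ Var(S)/1609² = 143106.68/2588881 = 0.0553.

0.0553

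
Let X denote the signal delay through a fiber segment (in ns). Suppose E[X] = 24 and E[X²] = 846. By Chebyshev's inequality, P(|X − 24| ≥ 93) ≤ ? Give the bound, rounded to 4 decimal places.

Var(X) = E[X²] − (E[X])² = 846 − 576 = 270.
Chebyshev's inequality: P(|X − μ| ≥ t) ≤ Var(X)/t² = 270/8649 = 0.0312.

0.0312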